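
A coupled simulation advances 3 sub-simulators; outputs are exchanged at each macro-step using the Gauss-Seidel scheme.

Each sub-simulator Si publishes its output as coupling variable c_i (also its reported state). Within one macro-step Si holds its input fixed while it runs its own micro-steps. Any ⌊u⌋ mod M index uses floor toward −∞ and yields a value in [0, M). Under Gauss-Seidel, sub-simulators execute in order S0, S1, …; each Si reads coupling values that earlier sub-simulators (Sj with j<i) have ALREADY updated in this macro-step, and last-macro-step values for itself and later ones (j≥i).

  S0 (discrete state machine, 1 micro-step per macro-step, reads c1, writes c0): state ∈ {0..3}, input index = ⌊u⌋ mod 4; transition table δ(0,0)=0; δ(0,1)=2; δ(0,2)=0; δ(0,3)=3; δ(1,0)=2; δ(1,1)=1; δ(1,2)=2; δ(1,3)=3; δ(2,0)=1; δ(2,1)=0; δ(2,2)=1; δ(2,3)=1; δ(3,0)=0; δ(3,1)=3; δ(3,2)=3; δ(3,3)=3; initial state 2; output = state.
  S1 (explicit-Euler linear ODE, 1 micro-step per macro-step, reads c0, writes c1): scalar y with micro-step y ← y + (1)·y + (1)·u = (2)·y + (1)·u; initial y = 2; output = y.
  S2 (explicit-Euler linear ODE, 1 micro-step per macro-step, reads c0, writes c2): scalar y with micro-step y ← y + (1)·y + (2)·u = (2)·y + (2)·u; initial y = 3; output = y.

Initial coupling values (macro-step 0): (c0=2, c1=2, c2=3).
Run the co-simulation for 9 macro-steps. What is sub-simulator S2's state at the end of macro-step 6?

macro 1: S0 reads c1=2 → after 1×micro: 1; S1 reads c0=1 → after 1×micro: 5; S2 reads c0=1 → after 1×micro: 8 ⇒ (c0=1, c1=5, c2=8)
macro 2: S0 reads c1=5 → after 1×micro: 1; S1 reads c0=1 → after 1×micro: 11; S2 reads c0=1 → after 1×micro: 18 ⇒ (c0=1, c1=11, c2=18)
macro 3: S0 reads c1=11 → after 1×micro: 3; S1 reads c0=3 → after 1×micro: 25; S2 reads c0=3 → after 1×micro: 42 ⇒ (c0=3, c1=25, c2=42)
macro 4: S0 reads c1=25 → after 1×micro: 3; S1 reads c0=3 → after 1×micro: 53; S2 reads c0=3 → after 1×micro: 90 ⇒ (c0=3, c1=53, c2=90)
macro 5: S0 reads c1=53 → after 1×micro: 3; S1 reads c0=3 → after 1×micro: 109; S2 reads c0=3 → after 1×micro: 186 ⇒ (c0=3, c1=109, c2=186)
macro 6: S0 reads c1=109 → after 1×micro: 3; S1 reads c0=3 → after 1×micro: 221; S2 reads c0=3 → after 1×micro: 378 ⇒ (c0=3, c1=221, c2=378)
macro 7: S0 reads c1=221 → after 1×micro: 3; S1 reads c0=3 → after 1×micro: 445; S2 reads c0=3 → after 1×micro: 762 ⇒ (c0=3, c1=445, c2=762)
macro 8: S0 reads c1=445 → after 1×micro: 3; S1 reads c0=3 → after 1×micro: 893; S2 reads c0=3 → after 1×micro: 1530 ⇒ (c0=3, c1=893, c2=1530)
macro 9: S0 reads c1=893 → after 1×micro: 3; S1 reads c0=3 → after 1×micro: 1789; S2 reads c0=3 → after 1×micro: 3066 ⇒ (c0=3, c1=1789, c2=3066)

S2 state at macro-step 6 = 378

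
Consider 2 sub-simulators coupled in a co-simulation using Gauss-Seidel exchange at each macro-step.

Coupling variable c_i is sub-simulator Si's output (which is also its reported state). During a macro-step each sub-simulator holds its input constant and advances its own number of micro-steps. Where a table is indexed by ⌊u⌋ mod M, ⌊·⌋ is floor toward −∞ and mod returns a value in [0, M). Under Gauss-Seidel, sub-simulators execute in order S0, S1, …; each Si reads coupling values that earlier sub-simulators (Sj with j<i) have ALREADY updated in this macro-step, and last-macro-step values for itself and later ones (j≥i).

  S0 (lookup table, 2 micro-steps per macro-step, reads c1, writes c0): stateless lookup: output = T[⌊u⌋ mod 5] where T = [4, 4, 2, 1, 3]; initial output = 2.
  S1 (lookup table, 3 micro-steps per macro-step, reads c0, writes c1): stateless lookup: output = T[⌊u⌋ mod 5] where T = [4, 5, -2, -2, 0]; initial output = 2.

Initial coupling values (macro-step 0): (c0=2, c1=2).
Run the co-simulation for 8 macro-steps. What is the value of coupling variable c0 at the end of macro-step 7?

c0 at macro-step 7 = 4

macro 1: S0 reads c1=2 → after 2×micro: 2; S1 reads c0=2 → after 3×micro: -2 ⇒ (c0=2, c1=-2)
macro 2: S0 reads c1=-2 → after 2×micro: 1; S1 reads c0=1 → after 3×micro: 5 ⇒ (c0=1, c1=5)
macro 3: S0 reads c1=5 → after 2×micro: 4; S1 reads c0=4 → after 3×micro: 0 ⇒ (c0=4, c1=0)
macro 4: S0 reads c1=0 → after 2×micro: 4; S1 reads c0=4 → after 3×micro: 0 ⇒ (c0=4, c1=0)
macro 5: S0 reads c1=0 → after 2×micro: 4; S1 reads c0=4 → after 3×micro: 0 ⇒ (c0=4, c1=0)
macro 6: S0 reads c1=0 → after 2×micro: 4; S1 reads c0=4 → after 3×micro: 0 ⇒ (c0=4, c1=0)
macro 7: S0 reads c1=0 → after 2×micro: 4; S1 reads c0=4 → after 3×micro: 0 ⇒ (c0=4, c1=0)
macro 8: S0 reads c1=0 → after 2×micro: 4; S1 reads c0=4 → after 3×micro: 0 ⇒ (c0=4, c1=0)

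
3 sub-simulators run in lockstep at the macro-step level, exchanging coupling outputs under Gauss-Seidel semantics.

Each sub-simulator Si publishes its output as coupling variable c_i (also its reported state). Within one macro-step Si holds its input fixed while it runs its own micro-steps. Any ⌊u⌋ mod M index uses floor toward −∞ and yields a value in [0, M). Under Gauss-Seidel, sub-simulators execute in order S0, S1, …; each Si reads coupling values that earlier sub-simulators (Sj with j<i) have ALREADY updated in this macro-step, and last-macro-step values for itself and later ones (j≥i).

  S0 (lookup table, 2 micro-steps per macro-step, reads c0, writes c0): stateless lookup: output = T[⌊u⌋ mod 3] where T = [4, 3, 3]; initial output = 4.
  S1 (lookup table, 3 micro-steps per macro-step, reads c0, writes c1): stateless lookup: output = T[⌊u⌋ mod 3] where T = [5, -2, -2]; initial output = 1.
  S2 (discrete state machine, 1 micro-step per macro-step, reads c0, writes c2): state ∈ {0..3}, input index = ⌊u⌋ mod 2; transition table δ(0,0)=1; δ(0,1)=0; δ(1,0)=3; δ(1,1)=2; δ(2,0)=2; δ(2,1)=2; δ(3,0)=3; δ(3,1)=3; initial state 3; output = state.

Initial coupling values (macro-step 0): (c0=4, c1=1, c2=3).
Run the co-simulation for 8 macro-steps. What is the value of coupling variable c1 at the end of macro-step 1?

macro 1: S0 reads c0=4 → after 2×micro: 3; S1 reads c0=3 → after 3×micro: 5; S2 reads c0=3 → after 1×micro: 3 ⇒ (c0=3, c1=5, c2=3)
macro 2: S0 reads c0=3 → after 2×micro: 4; S1 reads c0=4 → after 3×micro: -2; S2 reads c0=4 → after 1×micro: 3 ⇒ (c0=4, c1=-2, c2=3)
macro 3: S0 reads c0=4 → after 2×micro: 3; S1 reads c0=3 → after 3×micro: 5; S2 reads c0=3 → after 1×micro: 3 ⇒ (c0=3, c1=5, c2=3)
macro 4: S0 reads c0=3 → after 2×micro: 4; S1 reads c0=4 → after 3×micro: -2; S2 reads c0=4 → after 1×micro: 3 ⇒ (c0=4, c1=-2, c2=3)
macro 5: S0 reads c0=4 → after 2×micro: 3; S1 reads c0=3 → after 3×micro: 5; S2 reads c0=3 → after 1×micro: 3 ⇒ (c0=3, c1=5, c2=3)
macro 6: S0 reads c0=3 → after 2×micro: 4; S1 reads c0=4 → after 3×micro: -2; S2 reads c0=4 → after 1×micro: 3 ⇒ (c0=4, c1=-2, c2=3)
macro 7: S0 reads c0=4 → after 2×micro: 3; S1 reads c0=3 → after 3×micro: 5; S2 reads c0=3 → after 1×micro: 3 ⇒ (c0=3, c1=5, c2=3)
macro 8: S0 reads c0=3 → after 2×micro: 4; S1 reads c0=4 → after 3×micro: -2; S2 reads c0=4 → after 1×micro: 3 ⇒ (c0=4, c1=-2, c2=3)

c1 at macro-step 1 = 5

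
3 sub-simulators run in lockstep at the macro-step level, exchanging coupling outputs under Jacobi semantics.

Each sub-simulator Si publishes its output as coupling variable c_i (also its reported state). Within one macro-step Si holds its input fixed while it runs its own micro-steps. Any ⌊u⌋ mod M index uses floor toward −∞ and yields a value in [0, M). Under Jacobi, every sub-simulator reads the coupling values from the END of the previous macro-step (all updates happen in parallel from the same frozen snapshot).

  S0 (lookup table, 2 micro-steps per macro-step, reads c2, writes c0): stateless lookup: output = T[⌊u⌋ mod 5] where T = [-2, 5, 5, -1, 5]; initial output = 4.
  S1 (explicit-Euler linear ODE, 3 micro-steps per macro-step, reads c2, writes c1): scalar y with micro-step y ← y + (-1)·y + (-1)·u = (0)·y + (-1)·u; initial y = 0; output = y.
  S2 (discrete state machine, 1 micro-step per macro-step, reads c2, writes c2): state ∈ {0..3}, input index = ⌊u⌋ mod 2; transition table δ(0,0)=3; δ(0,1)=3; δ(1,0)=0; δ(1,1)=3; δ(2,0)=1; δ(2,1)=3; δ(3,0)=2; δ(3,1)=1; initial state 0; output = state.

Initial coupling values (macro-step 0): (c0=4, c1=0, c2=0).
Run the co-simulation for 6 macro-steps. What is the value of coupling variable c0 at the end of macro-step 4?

c0 at macro-step 4 = -1

macro 1: S0 reads c2=0 → after 2×micro: -2; S1 reads c2=0 → after 3×micro: 0; S2 reads c2=0 → after 1×micro: 3 ⇒ (c0=-2, c1=0, c2=3)
macro 2: S0 reads c2=3 → after 2×micro: -1; S1 reads c2=3 → after 3×micro: -3; S2 reads c2=3 → after 1×micro: 1 ⇒ (c0=-1, c1=-3, c2=1)
macro 3: S0 reads c2=1 → after 2×micro: 5; S1 reads c2=1 → after 3×micro: -1; S2 reads c2=1 → after 1×micro: 3 ⇒ (c0=5, c1=-1, c2=3)
macro 4: S0 reads c2=3 → after 2×micro: -1; S1 reads c2=3 → after 3×micro: -3; S2 reads c2=3 → after 1×micro: 1 ⇒ (c0=-1, c1=-3, c2=1)
macro 5: S0 reads c2=1 → after 2×micro: 5; S1 reads c2=1 → after 3×micro: -1; S2 reads c2=1 → after 1×micro: 3 ⇒ (c0=5, c1=-1, c2=3)
macro 6: S0 reads c2=3 → after 2×micro: -1; S1 reads c2=3 → after 3×micro: -3; S2 reads c2=3 → after 1×micro: 1 ⇒ (c0=-1, c1=-3, c2=1)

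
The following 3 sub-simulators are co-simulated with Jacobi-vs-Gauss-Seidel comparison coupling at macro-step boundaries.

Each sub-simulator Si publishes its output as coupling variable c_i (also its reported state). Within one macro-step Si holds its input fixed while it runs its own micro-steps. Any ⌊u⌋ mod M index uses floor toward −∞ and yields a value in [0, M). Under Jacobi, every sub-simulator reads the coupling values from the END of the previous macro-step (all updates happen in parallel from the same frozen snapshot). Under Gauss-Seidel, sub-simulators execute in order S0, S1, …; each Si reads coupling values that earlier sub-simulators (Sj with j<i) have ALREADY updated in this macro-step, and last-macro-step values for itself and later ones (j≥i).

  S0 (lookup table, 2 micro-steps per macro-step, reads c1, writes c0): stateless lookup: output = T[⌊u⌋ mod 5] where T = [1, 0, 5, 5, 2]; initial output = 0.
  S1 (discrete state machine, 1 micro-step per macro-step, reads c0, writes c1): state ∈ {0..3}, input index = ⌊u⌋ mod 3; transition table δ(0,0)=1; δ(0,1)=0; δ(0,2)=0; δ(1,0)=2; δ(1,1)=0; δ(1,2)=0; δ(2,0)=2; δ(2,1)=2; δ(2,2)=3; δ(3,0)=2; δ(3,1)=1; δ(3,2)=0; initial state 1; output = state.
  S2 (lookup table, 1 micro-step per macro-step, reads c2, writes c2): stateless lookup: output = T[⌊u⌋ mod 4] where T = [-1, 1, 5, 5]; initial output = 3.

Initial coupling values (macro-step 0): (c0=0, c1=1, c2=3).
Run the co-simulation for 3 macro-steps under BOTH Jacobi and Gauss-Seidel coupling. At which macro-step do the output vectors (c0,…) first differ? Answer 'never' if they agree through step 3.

first divergence at macro-step: 2

[Jacobi] macro 1: S0 reads c1=1 → after 2×micro: 0; S1 reads c0=0 → after 1×micro: 2; S2 reads c2=3 → after 1×micro: 5 ⇒ (c0=0, c1=2, c2=5)
[Jacobi] macro 2: S0 reads c1=2 → after 2×micro: 5; S1 reads c0=0 → after 1×micro: 2; S2 reads c2=5 → after 1×micro: 1 ⇒ (c0=5, c1=2, c2=1)
[Jacobi] macro 3: S0 reads c1=2 → after 2×micro: 5; S1 reads c0=5 → after 1×micro: 3; S2 reads c2=1 → after 1×micro: 1 ⇒ (c0=5, c1=3, c2=1)
[Gauss-Seidel] macro 1: S0 reads c1=1 → after 2×micro: 0; S1 reads c0=0 → after 1×micro: 2; S2 reads c2=3 → after 1×micro: 5 ⇒ (c0=0, c1=2, c2=5)
[Gauss-Seidel] macro 2: S0 reads c1=2 → after 2×micro: 5; S1 reads c0=5 → after 1×micro: 3; S2 reads c2=5 → after 1×micro: 1 ⇒ (c0=5, c1=3, c2=1)
[Gauss-Seidel] macro 3: S0 reads c1=3 → after 2×micro: 5; S1 reads c0=5 → after 1×micro: 0; S2 reads c2=1 → after 1×micro: 1 ⇒ (c0=5, c1=0, c2=1)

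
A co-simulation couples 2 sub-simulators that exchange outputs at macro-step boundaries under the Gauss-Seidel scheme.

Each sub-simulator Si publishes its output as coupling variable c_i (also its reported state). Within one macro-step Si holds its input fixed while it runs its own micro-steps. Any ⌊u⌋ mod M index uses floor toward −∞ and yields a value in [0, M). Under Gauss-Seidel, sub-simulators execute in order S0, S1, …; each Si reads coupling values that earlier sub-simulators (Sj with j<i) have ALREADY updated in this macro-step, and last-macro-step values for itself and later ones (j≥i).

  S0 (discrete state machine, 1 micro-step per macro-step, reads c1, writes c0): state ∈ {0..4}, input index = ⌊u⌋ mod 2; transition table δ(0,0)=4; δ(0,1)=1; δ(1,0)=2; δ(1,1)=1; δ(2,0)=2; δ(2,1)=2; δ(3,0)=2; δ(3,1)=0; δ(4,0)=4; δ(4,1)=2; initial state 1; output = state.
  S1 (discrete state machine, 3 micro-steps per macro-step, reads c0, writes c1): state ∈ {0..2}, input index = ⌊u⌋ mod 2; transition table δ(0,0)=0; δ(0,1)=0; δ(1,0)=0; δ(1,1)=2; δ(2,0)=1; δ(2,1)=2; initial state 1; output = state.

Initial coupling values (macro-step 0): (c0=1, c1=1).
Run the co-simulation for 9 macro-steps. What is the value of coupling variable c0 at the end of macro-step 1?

macro 1: S0 reads c1=1 → after 1×micro: 1; S1 reads c0=1 → after 3×micro: 2 ⇒ (c0=1, c1=2)
macro 2: S0 reads c1=2 → after 1×micro: 2; S1 reads c0=2 → after 3×micro: 0 ⇒ (c0=2, c1=0)
macro 3: S0 reads c1=0 → after 1×micro: 2; S1 reads c0=2 → after 3×micro: 0 ⇒ (c0=2, c1=0)
macro 4: S0 reads c1=0 → after 1×micro: 2; S1 reads c0=2 → after 3×micro: 0 ⇒ (c0=2, c1=0)
macro 5: S0 reads c1=0 → after 1×micro: 2; S1 reads c0=2 → after 3×micro: 0 ⇒ (c0=2, c1=0)
macro 6: S0 reads c1=0 → after 1×micro: 2; S1 reads c0=2 → after 3×micro: 0 ⇒ (c0=2, c1=0)
macro 7: S0 reads c1=0 → after 1×micro: 2; S1 reads c0=2 → after 3×micro: 0 ⇒ (c0=2, c1=0)
macro 8: S0 reads c1=0 → after 1×micro: 2; S1 reads c0=2 → after 3×micro: 0 ⇒ (c0=2, c1=0)
macro 9: S0 reads c1=0 → after 1×micro: 2; S1 reads c0=2 → after 3×micro: 0 ⇒ (c0=2, c1=0)

c0 at macro-step 1 = 1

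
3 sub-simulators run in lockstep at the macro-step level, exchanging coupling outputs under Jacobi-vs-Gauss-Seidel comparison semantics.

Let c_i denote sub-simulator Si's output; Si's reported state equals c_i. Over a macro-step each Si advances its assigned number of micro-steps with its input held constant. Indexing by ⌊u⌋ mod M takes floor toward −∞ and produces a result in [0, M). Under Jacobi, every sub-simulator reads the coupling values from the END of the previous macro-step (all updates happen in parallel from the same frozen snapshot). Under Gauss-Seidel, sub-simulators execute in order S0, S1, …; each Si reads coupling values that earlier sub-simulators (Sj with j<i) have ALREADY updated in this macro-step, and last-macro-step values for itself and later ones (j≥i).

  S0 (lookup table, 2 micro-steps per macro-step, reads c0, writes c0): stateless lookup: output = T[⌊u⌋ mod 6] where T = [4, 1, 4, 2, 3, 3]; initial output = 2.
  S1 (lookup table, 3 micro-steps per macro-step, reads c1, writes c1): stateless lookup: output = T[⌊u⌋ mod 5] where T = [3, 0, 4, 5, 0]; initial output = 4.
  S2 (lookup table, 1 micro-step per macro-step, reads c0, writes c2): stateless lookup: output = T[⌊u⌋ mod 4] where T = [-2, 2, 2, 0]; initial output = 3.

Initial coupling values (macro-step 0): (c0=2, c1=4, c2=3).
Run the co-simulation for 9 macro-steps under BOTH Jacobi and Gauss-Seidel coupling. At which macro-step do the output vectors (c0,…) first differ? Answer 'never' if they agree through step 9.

first divergence at macro-step: 1

[Jacobi] macro 1: S0 reads c0=2 → after 2×micro: 4; S1 reads c1=4 → after 3×micro: 0; S2 reads c0=2 → after 1×micro: 2 ⇒ (c0=4, c1=0, c2=2)
[Jacobi] macro 2: S0 reads c0=4 → after 2×micro: 3; S1 reads c1=0 → after 3×micro: 3; S2 reads c0=4 → after 1×micro: -2 ⇒ (c0=3, c1=3, c2=-2)
[Jacobi] macro 3: S0 reads c0=3 → after 2×micro: 2; S1 reads c1=3 → after 3×micro: 5; S2 reads c0=3 → after 1×micro: 0 ⇒ (c0=2, c1=5, c2=0)
[Jacobi] macro 4: S0 reads c0=2 → after 2×micro: 4; S1 reads c1=5 → after 3×micro: 3; S2 reads c0=2 → after 1×micro: 2 ⇒ (c0=4, c1=3, c2=2)
[Jacobi] macro 5: S0 reads c0=4 → after 2×micro: 3; S1 reads c1=3 → after 3×micro: 5; S2 reads c0=4 → after 1×micro: -2 ⇒ (c0=3, c1=5, c2=-2)
[Jacobi] macro 6: S0 reads c0=3 → after 2×micro: 2; S1 reads c1=5 → after 3×micro: 3; S2 reads c0=3 → after 1×micro: 0 ⇒ (c0=2, c1=3, c2=0)
[Jacobi] macro 7: S0 reads c0=2 → after 2×micro: 4; S1 reads c1=3 → after 3×micro: 5; S2 reads c0=2 → after 1×micro: 2 ⇒ (c0=4, c1=5, c2=2)
[Jacobi] macro 8: S0 reads c0=4 → after 2×micro: 3; S1 reads c1=5 → after 3×micro: 3; S2 reads c0=4 → after 1×micro: -2 ⇒ (c0=3, c1=3, c2=-2)
[Jacobi] macro 9: S0 reads c0=3 → after 2×micro: 2; S1 reads c1=3 → after 3×micro: 5; S2 reads c0=3 → after 1×micro: 0 ⇒ (c0=2, c1=5, c2=0)
[Gauss-Seidel] macro 1: S0 reads c0=2 → after 2×micro: 4; S1 reads c1=4 → after 3×micro: 0; S2 reads c0=4 → after 1×micro: -2 ⇒ (c0=4, c1=0, c2=-2)
[Gauss-Seidel] macro 2: S0 reads c0=4 → after 2×micro: 3; S1 reads c1=0 → after 3×micro: 3; S2 reads c0=3 → after 1×micro: 0 ⇒ (c0=3, c1=3, c2=0)
[Gauss-Seidel] macro 3: S0 reads c0=3 → after 2×micro: 2; S1 reads c1=3 → after 3×micro: 5; S2 reads c0=2 → after 1×micro: 2 ⇒ (c0=2, c1=5, c2=2)
[Gauss-Seidel] macro 4: S0 reads c0=2 → after 2×micro: 4; S1 reads c1=5 → after 3×micro: 3; S2 reads c0=4 → after 1×micro: -2 ⇒ (c0=4, c1=3, c2=-2)
[Gauss-Seidel] macro 5: S0 reads c0=4 → after 2×micro: 3; S1 reads c1=3 → after 3×micro: 5; S2 reads c0=3 → after 1×micro: 0 ⇒ (c0=3, c1=5, c2=0)
[Gauss-Seidel] macro 6: S0 reads c0=3 → after 2×micro: 2; S1 reads c1=5 → after 3×micro: 3; S2 reads c0=2 → after 1×micro: 2 ⇒ (c0=2, c1=3, c2=2)
[Gauss-Seidel] macro 7: S0 reads c0=2 → after 2×micro: 4; S1 reads c1=3 → after 3×micro: 5; S2 reads c0=4 → after 1×micro: -2 ⇒ (c0=4, c1=5, c2=-2)
[Gauss-Seidel] macro 8: S0 reads c0=4 → after 2×micro: 3; S1 reads c1=5 → after 3×micro: 3; S2 reads c0=3 → after 1×micro: 0 ⇒ (c0=3, c1=3, c2=0)
[Gauss-Seidel] macro 9: S0 reads c0=3 → after 2×micro: 2; S1 reads c1=3 → after 3×micro: 5; S2 reads c0=2 → after 1×micro: 2 ⇒ (c0=2, c1=5, c2=2)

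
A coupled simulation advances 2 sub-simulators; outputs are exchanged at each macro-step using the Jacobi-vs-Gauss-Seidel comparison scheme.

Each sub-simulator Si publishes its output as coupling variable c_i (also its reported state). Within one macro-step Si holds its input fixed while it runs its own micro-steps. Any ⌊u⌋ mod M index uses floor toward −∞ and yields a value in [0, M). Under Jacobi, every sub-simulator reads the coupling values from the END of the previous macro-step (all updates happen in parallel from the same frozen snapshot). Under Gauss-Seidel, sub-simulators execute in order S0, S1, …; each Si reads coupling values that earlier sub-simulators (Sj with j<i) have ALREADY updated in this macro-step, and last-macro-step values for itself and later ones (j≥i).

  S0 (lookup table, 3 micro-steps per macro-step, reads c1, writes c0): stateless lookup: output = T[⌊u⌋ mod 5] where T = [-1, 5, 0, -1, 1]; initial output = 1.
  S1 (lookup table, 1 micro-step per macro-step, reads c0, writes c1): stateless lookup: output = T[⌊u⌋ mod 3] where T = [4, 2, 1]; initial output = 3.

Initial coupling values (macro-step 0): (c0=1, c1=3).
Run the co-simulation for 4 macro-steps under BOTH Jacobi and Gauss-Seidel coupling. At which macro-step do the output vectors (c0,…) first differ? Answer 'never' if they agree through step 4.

first divergence at macro-step: 1

[Jacobi] macro 1: S0 reads c1=3 → after 3×micro: -1; S1 reads c0=1 → after 1×micro: 2 ⇒ (c0=-1, c1=2)
[Jacobi] macro 2: S0 reads c1=2 → after 3×micro: 0; S1 reads c0=-1 → after 1×micro: 1 ⇒ (c0=0, c1=1)
[Jacobi] macro 3: S0 reads c1=1 → after 3×micro: 5; S1 reads c0=0 → after 1×micro: 4 ⇒ (c0=5, c1=4)
[Jacobi] macro 4: S0 reads c1=4 → after 3×micro: 1; S1 reads c0=5 → after 1×micro: 1 ⇒ (c0=1, c1=1)
[Gauss-Seidel] macro 1: S0 reads c1=3 → after 3×micro: -1; S1 reads c0=-1 → after 1×micro: 1 ⇒ (c0=-1, c1=1)
[Gauss-Seidel] macro 2: S0 reads c1=1 → after 3×micro: 5; S1 reads c0=5 → after 1×micro: 1 ⇒ (c0=5, c1=1)
[Gauss-Seidel] macro 3: S0 reads c1=1 → after 3×micro: 5; S1 reads c0=5 → after 1×micro: 1 ⇒ (c0=5, c1=1)
[Gauss-Seidel] macro 4: S0 reads c1=1 → after 3×micro: 5; S1 reads c0=5 → after 1×micro: 1 ⇒ (c0=5, c1=1)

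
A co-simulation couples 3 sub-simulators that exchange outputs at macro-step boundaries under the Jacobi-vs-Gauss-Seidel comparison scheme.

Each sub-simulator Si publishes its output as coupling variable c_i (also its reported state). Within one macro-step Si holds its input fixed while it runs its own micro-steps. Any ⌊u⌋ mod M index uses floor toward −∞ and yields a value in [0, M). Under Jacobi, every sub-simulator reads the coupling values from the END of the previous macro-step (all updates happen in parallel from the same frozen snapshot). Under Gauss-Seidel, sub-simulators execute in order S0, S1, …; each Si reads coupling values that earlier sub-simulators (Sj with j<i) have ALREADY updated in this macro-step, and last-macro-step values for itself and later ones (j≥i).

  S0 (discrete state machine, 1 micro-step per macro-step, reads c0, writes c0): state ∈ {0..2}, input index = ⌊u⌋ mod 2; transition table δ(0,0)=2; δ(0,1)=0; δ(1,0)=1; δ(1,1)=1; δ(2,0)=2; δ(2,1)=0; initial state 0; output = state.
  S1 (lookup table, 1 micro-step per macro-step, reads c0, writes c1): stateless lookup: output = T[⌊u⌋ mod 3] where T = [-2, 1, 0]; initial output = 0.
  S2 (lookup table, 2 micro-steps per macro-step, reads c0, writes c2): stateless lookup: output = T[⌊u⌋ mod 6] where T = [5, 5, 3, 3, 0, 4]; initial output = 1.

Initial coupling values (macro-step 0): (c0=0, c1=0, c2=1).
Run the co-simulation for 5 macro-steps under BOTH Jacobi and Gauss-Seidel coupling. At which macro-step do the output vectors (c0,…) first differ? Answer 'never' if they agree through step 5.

first divergence at macro-step: 1

[Jacobi] macro 1: S0 reads c0=0 → after 1×micro: 2; S1 reads c0=0 → after 1×micro: -2; S2 reads c0=0 → after 2×micro: 5 ⇒ (c0=2, c1=-2, c2=5)
[Jacobi] macro 2: S0 reads c0=2 → after 1×micro: 2; S1 reads c0=2 → after 1×micro: 0; S2 reads c0=2 → after 2×micro: 3 ⇒ (c0=2, c1=0, c2=3)
[Jacobi] macro 3: S0 reads c0=2 → after 1×micro: 2; S1 reads c0=2 → after 1×micro: 0; S2 reads c0=2 → after 2×micro: 3 ⇒ (c0=2, c1=0, c2=3)
[Jacobi] macro 4: S0 reads c0=2 → after 1×micro: 2; S1 reads c0=2 → after 1×micro: 0; S2 reads c0=2 → after 2×micro: 3 ⇒ (c0=2, c1=0, c2=3)
[Jacobi] macro 5: S0 reads c0=2 → after 1×micro: 2; S1 reads c0=2 → after 1×micro: 0; S2 reads c0=2 → after 2×micro: 3 ⇒ (c0=2, c1=0, c2=3)
[Gauss-Seidel] macro 1: S0 reads c0=0 → after 1×micro: 2; S1 reads c0=2 → after 1×micro: 0; S2 reads c0=2 → after 2×micro: 3 ⇒ (c0=2, c1=0, c2=3)
[Gauss-Seidel] macro 2: S0 reads c0=2 → after 1×micro: 2; S1 reads c0=2 → after 1×micro: 0; S2 reads c0=2 → after 2×micro: 3 ⇒ (c0=2, c1=0, c2=3)
[Gauss-Seidel] macro 3: S0 reads c0=2 → after 1×micro: 2; S1 reads c0=2 → after 1×micro: 0; S2 reads c0=2 → after 2×micro: 3 ⇒ (c0=2, c1=0, c2=3)
[Gauss-Seidel] macro 4: S0 reads c0=2 → after 1×micro: 2; S1 reads c0=2 → after 1×micro: 0; S2 reads c0=2 → after 2×micro: 3 ⇒ (c0=2, c1=0, c2=3)
[Gauss-Seidel] macro 5: S0 reads c0=2 → after 1×micro: 2; S1 reads c0=2 → after 1×micro: 0; S2 reads c0=2 → after 2×micro: 3 ⇒ (c0=2, c1=0, c2=3)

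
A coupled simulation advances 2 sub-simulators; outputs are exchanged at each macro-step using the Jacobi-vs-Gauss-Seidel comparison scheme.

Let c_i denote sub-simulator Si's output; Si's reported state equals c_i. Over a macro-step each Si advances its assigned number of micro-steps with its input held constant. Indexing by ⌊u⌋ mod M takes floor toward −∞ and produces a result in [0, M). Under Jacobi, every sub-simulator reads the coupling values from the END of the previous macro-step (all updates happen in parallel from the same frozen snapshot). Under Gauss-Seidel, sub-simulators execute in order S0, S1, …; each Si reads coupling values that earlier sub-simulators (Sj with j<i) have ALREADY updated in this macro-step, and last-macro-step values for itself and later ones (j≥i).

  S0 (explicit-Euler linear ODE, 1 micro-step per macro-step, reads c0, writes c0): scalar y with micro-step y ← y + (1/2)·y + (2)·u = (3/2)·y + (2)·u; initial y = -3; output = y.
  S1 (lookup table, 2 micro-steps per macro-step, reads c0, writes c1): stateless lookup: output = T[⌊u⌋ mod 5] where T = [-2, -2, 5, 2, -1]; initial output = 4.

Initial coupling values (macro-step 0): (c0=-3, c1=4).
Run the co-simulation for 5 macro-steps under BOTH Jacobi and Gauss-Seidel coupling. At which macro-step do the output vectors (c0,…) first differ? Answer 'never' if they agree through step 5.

first divergence at macro-step: 1

[Jacobi] macro 1: S0 reads c0=-3 → after 1×micro: -21/2; S1 reads c0=-3 → after 2×micro: 5 ⇒ (c0=-21/2, c1=5)
[Jacobi] macro 2: S0 reads c0=-21/2 → after 1×micro: -147/4; S1 reads c0=-21/2 → after 2×micro: -1 ⇒ (c0=-147/4, c1=-1)
[Jacobi] macro 3: S0 reads c0=-147/4 → after 1×micro: -1029/8; S1 reads c0=-147/4 → after 2×micro: 2 ⇒ (c0=-1029/8, c1=2)
[Jacobi] macro 4: S0 reads c0=-1029/8 → after 1×micro: -7203/16; S1 reads c0=-1029/8 → after 2×micro: -2 ⇒ (c0=-7203/16, c1=-2)
[Jacobi] macro 5: S0 reads c0=-7203/16 → after 1×micro: -50421/32; S1 reads c0=-7203/16 → after 2×micro: -1 ⇒ (c0=-50421/32, c1=-1)
[Gauss-Seidel] macro 1: S0 reads c0=-3 → after 1×micro: -21/2; S1 reads c0=-21/2 → after 2×micro: -1 ⇒ (c0=-21/2, c1=-1)
[Gauss-Seidel] macro 2: S0 reads c0=-21/2 → after 1×micro: -147/4; S1 reads c0=-147/4 → after 2×micro: 2 ⇒ (c0=-147/4, c1=2)
[Gauss-Seidel] macro 3: S0 reads c0=-147/4 → after 1×micro: -1029/8; S1 reads c0=-1029/8 → after 2×micro: -2 ⇒ (c0=-1029/8, c1=-2)
[Gauss-Seidel] macro 4: S0 reads c0=-1029/8 → after 1×micro: -7203/16; S1 reads c0=-7203/16 → after 2×micro: -1 ⇒ (c0=-7203/16, c1=-1)
[Gauss-Seidel] macro 5: S0 reads c0=-7203/16 → after 1×micro: -50421/32; S1 reads c0=-50421/32 → after 2×micro: -1 ⇒ (c0=-50421/32, c1=-1)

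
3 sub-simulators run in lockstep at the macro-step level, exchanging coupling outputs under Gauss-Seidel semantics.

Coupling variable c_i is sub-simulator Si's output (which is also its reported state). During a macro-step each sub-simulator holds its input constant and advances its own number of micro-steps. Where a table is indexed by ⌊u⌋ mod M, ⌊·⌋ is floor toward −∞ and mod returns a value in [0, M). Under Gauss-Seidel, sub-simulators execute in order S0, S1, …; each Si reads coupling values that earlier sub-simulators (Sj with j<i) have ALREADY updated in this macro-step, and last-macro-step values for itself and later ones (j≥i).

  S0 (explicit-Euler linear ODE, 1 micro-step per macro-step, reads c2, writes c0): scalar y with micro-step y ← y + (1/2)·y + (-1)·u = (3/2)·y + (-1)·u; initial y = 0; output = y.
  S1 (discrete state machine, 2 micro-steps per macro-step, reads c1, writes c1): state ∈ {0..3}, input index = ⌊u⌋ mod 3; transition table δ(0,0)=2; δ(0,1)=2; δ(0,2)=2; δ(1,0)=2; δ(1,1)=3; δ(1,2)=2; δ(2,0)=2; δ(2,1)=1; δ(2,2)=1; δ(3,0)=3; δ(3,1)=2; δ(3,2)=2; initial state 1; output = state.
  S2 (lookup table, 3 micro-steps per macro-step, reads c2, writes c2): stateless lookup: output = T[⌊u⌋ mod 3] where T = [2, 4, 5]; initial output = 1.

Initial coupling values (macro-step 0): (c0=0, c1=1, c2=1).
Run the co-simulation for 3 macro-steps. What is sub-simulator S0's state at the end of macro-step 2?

macro 1: S0 reads c2=1 → after 1×micro: -1; S1 reads c1=1 → after 2×micro: 2; S2 reads c2=1 → after 3×micro: 4 ⇒ (c0=-1, c1=2, c2=4)
macro 2: S0 reads c2=4 → after 1×micro: -11/2; S1 reads c1=2 → after 2×micro: 2; S2 reads c2=4 → after 3×micro: 4 ⇒ (c0=-11/2, c1=2, c2=4)
macro 3: S0 reads c2=4 → after 1×micro: -49/4; S1 reads c1=2 → after 2×micro: 2; S2 reads c2=4 → after 3×micro: 4 ⇒ (c0=-49/4, c1=2, c2=4)

S0 state at macro-step 2 = -11/2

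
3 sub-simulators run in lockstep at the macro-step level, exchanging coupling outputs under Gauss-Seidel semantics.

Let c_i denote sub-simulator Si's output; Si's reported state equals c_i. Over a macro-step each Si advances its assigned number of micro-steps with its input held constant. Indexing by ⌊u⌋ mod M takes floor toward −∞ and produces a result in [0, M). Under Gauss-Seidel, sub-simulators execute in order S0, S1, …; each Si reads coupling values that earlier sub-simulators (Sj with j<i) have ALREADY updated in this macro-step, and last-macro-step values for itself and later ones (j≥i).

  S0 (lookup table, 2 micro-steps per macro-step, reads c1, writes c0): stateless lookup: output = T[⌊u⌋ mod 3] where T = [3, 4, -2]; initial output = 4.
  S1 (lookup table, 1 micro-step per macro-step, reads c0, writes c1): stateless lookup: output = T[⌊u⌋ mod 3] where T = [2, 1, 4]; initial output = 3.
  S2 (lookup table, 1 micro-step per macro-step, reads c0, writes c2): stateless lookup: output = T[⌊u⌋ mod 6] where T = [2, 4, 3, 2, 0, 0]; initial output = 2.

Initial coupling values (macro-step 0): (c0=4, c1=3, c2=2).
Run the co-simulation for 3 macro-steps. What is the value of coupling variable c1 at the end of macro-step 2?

c1 at macro-step 2 = 1

macro 1: S0 reads c1=3 → after 2×micro: 3; S1 reads c0=3 → after 1×micro: 2; S2 reads c0=3 → after 1×micro: 2 ⇒ (c0=3, c1=2, c2=2)
macro 2: S0 reads c1=2 → after 2×micro: -2; S1 reads c0=-2 → after 1×micro: 1; S2 reads c0=-2 → after 1×micro: 0 ⇒ (c0=-2, c1=1, c2=0)
macro 3: S0 reads c1=1 → after 2×micro: 4; S1 reads c0=4 → after 1×micro: 1; S2 reads c0=4 → after 1×micro: 0 ⇒ (c0=4, c1=1, c2=0)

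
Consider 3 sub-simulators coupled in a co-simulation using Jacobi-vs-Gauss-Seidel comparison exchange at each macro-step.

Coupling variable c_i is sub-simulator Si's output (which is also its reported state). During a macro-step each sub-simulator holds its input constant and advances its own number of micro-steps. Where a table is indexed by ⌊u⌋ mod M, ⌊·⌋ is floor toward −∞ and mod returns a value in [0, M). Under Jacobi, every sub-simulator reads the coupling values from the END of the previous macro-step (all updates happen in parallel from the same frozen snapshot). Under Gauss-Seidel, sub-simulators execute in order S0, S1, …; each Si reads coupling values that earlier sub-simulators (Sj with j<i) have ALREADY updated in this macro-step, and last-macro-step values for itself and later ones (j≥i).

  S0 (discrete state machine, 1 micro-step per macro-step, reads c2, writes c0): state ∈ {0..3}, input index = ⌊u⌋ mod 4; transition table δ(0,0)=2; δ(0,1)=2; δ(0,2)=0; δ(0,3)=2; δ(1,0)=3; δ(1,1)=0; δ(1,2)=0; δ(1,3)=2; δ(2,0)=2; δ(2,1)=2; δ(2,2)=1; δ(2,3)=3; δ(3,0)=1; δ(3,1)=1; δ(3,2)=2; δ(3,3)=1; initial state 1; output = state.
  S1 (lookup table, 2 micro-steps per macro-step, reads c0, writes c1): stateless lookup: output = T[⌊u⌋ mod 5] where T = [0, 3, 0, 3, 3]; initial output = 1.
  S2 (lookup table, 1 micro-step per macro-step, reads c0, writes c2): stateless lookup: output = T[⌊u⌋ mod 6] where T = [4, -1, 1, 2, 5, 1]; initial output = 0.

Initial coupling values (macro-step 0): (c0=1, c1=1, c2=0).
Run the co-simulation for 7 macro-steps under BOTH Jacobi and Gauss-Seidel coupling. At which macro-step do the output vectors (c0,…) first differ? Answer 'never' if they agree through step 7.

first divergence at macro-step: 1

[Jacobi] macro 1: S0 reads c2=0 → after 1×micro: 3; S1 reads c0=1 → after 2×micro: 3; S2 reads c0=1 → after 1×micro: -1 ⇒ (c0=3, c1=3, c2=-1)
[Jacobi] macro 2: S0 reads c2=-1 → after 1×micro: 1; S1 reads c0=3 → after 2×micro: 3; S2 reads c0=3 → after 1×micro: 2 ⇒ (c0=1, c1=3, c2=2)
[Jacobi] macro 3: S0 reads c2=2 → after 1×micro: 0; S1 reads c0=1 → after 2×micro: 3; S2 reads c0=1 → after 1×micro: -1 ⇒ (c0=0, c1=3, c2=-1)
[Jacobi] macro 4: S0 reads c2=-1 → after 1×micro: 2; S1 reads c0=0 → after 2×micro: 0; S2 reads c0=0 → after 1×micro: 4 ⇒ (c0=2, c1=0, c2=4)
[Jacobi] macro 5: S0 reads c2=4 → after 1×micro: 2; S1 reads c0=2 → after 2×micro: 0; S2 reads c0=2 → after 1×micro: 1 ⇒ (c0=2, c1=0, c2=1)
[Jacobi] macro 6: S0 reads c2=1 → after 1×micro: 2; S1 reads c0=2 → after 2×micro: 0; S2 reads c0=2 → after 1×micro: 1 ⇒ (c0=2, c1=0, c2=1)
[Jacobi] macro 7: S0 reads c2=1 → after 1×micro: 2; S1 reads c0=2 → after 2×micro: 0; S2 reads c0=2 → after 1×micro: 1 ⇒ (c0=2, c1=0, c2=1)
[Gauss-Seidel] macro 1: S0 reads c2=0 → after 1×micro: 3; S1 reads c0=3 → after 2×micro: 3; S2 reads c0=3 → after 1×micro: 2 ⇒ (c0=3, c1=3, c2=2)
[Gauss-Seidel] macro 2: S0 reads c2=2 → after 1×micro: 2; S1 reads c0=2 → after 2×micro: 0; S2 reads c0=2 → after 1×micro: 1 ⇒ (c0=2, c1=0, c2=1)
[Gauss-Seidel] macro 3: S0 reads c2=1 → after 1×micro: 2; S1 reads c0=2 → after 2×micro: 0; S2 reads c0=2 → after 1×micro: 1 ⇒ (c0=2, c1=0, c2=1)
[Gauss-Seidel] macro 4: S0 reads c2=1 → after 1×micro: 2; S1 reads c0=2 → after 2×micro: 0; S2 reads c0=2 → after 1×micro: 1 ⇒ (c0=2, c1=0, c2=1)
[Gauss-Seidel] macro 5: S0 reads c2=1 → after 1×micro: 2; S1 reads c0=2 → after 2×micro: 0; S2 reads c0=2 → after 1×micro: 1 ⇒ (c0=2, c1=0, c2=1)
[Gauss-Seidel] macro 6: S0 reads c2=1 → after 1×micro: 2; S1 reads c0=2 → after 2×micro: 0; S2 reads c0=2 → after 1×micro: 1 ⇒ (c0=2, c1=0, c2=1)
[Gauss-Seidel] macro 7: S0 reads c2=1 → after 1×micro: 2; S1 reads c0=2 → after 2×micro: 0; S2 reads c0=2 → after 1×micro: 1 ⇒ (c0=2, c1=0, c2=1)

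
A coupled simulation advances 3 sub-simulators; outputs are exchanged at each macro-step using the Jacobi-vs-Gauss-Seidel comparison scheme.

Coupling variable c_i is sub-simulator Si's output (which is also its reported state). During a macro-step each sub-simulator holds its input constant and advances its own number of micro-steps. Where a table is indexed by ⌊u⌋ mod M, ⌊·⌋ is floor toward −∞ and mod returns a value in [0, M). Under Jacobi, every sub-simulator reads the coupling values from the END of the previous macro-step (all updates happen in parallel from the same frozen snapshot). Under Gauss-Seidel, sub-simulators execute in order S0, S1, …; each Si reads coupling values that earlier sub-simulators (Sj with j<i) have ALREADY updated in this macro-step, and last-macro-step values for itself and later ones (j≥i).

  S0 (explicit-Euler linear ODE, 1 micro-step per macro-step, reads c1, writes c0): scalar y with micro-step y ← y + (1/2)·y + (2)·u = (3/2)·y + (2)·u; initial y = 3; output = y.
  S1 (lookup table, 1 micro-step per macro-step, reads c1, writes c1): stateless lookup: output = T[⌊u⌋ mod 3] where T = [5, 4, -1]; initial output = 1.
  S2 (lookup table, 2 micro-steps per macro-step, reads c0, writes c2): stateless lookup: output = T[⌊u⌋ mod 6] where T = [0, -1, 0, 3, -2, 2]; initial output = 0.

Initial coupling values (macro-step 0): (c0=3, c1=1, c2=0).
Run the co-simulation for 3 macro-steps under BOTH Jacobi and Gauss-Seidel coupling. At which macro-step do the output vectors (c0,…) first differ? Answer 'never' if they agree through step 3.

[Jacobi] macro 1: S0 reads c1=1 → after 1×micro: 13/2; S1 reads c1=1 → after 1×micro: 4; S2 reads c0=3 → after 2×micro: 3 ⇒ (c0=13/2, c1=4, c2=3)
[Jacobi] macro 2: S0 reads c1=4 → after 1×micro: 71/4; S1 reads c1=4 → after 1×micro: 4; S2 reads c0=13/2 → after 2×micro: 0 ⇒ (c0=71/4, c1=4, c2=0)
[Jacobi] macro 3: S0 reads c1=4 → after 1×micro: 277/8; S1 reads c1=4 → after 1×micro: 4; S2 reads c0=71/4 → after 2×micro: 2 ⇒ (c0=277/8, c1=4, c2=2)
[Gauss-Seidel] macro 1: S0 reads c1=1 → after 1×micro: 13/2; S1 reads c1=1 → after 1×micro: 4; S2 reads c0=13/2 → after 2×micro: 0 ⇒ (c0=13/2, c1=4, c2=0)
[Gauss-Seidel] macro 2: S0 reads c1=4 → after 1×micro: 71/4; S1 reads c1=4 → after 1×micro: 4; S2 reads c0=71/4 → after 2×micro: 2 ⇒ (c0=71/4, c1=4, c2=2)
[Gauss-Seidel] macro 3: S0 reads c1=4 → after 1×micro: 277/8; S1 reads c1=4 → after 1×micro: 4; S2 reads c0=277/8 → after 2×micro: -2 ⇒ (c0=277/8, c1=4, c2=-2)

first divergence at macro-step: 1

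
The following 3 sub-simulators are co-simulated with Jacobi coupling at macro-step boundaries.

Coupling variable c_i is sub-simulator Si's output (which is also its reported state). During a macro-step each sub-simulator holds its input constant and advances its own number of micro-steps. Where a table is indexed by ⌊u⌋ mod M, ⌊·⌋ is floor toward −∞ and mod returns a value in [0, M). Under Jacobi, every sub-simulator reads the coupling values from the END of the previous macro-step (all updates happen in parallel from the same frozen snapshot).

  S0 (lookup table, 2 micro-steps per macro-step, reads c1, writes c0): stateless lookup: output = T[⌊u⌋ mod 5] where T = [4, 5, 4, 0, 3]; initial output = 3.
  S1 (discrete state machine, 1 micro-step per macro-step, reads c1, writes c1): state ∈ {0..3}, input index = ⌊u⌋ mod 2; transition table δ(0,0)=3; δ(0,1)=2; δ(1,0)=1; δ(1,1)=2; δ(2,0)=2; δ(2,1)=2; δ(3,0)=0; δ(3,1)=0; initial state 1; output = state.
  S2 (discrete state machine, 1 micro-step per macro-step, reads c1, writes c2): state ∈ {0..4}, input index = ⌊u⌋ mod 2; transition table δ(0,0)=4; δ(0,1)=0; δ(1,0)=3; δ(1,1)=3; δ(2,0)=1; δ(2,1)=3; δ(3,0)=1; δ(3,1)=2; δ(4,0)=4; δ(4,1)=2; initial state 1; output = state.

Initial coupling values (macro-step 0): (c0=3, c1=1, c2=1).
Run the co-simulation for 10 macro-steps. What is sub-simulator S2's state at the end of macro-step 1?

macro 1: S0 reads c1=1 → after 2×micro: 5; S1 reads c1=1 → after 1×micro: 2; S2 reads c1=1 → after 1×micro: 3 ⇒ (c0=5, c1=2, c2=3)
macro 2: S0 reads c1=2 → after 2×micro: 4; S1 reads c1=2 → after 1×micro: 2; S2 reads c1=2 → after 1×micro: 1 ⇒ (c0=4, c1=2, c2=1)
macro 3: S0 reads c1=2 → after 2×micro: 4; S1 reads c1=2 → after 1×micro: 2; S2 reads c1=2 → after 1×micro: 3 ⇒ (c0=4, c1=2, c2=3)
macro 4: S0 reads c1=2 → after 2×micro: 4; S1 reads c1=2 → after 1×micro: 2; S2 reads c1=2 → after 1×micro: 1 ⇒ (c0=4, c1=2, c2=1)
macro 5: S0 reads c1=2 → after 2×micro: 4; S1 reads c1=2 → after 1×micro: 2; S2 reads c1=2 → after 1×micro: 3 ⇒ (c0=4, c1=2, c2=3)
macro 6: S0 reads c1=2 → after 2×micro: 4; S1 reads c1=2 → after 1×micro: 2; S2 reads c1=2 → after 1×micro: 1 ⇒ (c0=4, c1=2, c2=1)
macro 7: S0 reads c1=2 → after 2×micro: 4; S1 reads c1=2 → after 1×micro: 2; S2 reads c1=2 → after 1×micro: 3 ⇒ (c0=4, c1=2, c2=3)
macro 8: S0 reads c1=2 → after 2×micro: 4; S1 reads c1=2 → after 1×micro: 2; S2 reads c1=2 → after 1×micro: 1 ⇒ (c0=4, c1=2, c2=1)
macro 9: S0 reads c1=2 → after 2×micro: 4; S1 reads c1=2 → after 1×micro: 2; S2 reads c1=2 → after 1×micro: 3 ⇒ (c0=4, c1=2, c2=3)
macro 10: S0 reads c1=2 → after 2×micro: 4; S1 reads c1=2 → after 1×micro: 2; S2 reads c1=2 → after 1×micro: 1 ⇒ (c0=4, c1=2, c2=1)

S2 state at macro-step 1 = 3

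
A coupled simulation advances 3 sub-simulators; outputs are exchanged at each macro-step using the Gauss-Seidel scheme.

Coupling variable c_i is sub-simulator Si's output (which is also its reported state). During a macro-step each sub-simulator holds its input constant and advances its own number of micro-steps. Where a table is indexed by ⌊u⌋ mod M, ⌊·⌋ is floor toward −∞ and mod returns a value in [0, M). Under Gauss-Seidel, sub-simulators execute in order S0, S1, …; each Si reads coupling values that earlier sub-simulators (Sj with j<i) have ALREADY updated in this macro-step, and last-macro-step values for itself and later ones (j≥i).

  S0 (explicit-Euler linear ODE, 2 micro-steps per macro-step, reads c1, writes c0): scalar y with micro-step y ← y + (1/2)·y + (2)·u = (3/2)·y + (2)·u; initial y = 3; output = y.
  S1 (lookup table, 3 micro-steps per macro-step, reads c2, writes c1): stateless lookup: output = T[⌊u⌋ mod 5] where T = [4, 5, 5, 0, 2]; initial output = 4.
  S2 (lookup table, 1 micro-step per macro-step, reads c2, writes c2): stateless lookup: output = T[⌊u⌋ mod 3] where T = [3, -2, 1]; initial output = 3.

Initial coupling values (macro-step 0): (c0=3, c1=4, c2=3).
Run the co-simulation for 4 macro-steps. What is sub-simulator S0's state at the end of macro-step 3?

macro 1: S0 reads c1=4 → after 2×micro: 107/4; S1 reads c2=3 → after 3×micro: 0; S2 reads c2=3 → after 1×micro: 3 ⇒ (c0=107/4, c1=0, c2=3)
macro 2: S0 reads c1=0 → after 2×micro: 963/16; S1 reads c2=3 → after 3×micro: 0; S2 reads c2=3 → after 1×micro: 3 ⇒ (c0=963/16, c1=0, c2=3)
macro 3: S0 reads c1=0 → after 2×micro: 8667/64; S1 reads c2=3 → after 3×micro: 0; S2 reads c2=3 → after 1×micro: 3 ⇒ (c0=8667/64, c1=0, c2=3)
macro 4: S0 reads c1=0 → after 2×micro: 78003/256; S1 reads c2=3 → after 3×micro: 0; S2 reads c2=3 → after 1×micro: 3 ⇒ (c0=78003/256, c1=0, c2=3)

S0 state at macro-step 3 = 8667/64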